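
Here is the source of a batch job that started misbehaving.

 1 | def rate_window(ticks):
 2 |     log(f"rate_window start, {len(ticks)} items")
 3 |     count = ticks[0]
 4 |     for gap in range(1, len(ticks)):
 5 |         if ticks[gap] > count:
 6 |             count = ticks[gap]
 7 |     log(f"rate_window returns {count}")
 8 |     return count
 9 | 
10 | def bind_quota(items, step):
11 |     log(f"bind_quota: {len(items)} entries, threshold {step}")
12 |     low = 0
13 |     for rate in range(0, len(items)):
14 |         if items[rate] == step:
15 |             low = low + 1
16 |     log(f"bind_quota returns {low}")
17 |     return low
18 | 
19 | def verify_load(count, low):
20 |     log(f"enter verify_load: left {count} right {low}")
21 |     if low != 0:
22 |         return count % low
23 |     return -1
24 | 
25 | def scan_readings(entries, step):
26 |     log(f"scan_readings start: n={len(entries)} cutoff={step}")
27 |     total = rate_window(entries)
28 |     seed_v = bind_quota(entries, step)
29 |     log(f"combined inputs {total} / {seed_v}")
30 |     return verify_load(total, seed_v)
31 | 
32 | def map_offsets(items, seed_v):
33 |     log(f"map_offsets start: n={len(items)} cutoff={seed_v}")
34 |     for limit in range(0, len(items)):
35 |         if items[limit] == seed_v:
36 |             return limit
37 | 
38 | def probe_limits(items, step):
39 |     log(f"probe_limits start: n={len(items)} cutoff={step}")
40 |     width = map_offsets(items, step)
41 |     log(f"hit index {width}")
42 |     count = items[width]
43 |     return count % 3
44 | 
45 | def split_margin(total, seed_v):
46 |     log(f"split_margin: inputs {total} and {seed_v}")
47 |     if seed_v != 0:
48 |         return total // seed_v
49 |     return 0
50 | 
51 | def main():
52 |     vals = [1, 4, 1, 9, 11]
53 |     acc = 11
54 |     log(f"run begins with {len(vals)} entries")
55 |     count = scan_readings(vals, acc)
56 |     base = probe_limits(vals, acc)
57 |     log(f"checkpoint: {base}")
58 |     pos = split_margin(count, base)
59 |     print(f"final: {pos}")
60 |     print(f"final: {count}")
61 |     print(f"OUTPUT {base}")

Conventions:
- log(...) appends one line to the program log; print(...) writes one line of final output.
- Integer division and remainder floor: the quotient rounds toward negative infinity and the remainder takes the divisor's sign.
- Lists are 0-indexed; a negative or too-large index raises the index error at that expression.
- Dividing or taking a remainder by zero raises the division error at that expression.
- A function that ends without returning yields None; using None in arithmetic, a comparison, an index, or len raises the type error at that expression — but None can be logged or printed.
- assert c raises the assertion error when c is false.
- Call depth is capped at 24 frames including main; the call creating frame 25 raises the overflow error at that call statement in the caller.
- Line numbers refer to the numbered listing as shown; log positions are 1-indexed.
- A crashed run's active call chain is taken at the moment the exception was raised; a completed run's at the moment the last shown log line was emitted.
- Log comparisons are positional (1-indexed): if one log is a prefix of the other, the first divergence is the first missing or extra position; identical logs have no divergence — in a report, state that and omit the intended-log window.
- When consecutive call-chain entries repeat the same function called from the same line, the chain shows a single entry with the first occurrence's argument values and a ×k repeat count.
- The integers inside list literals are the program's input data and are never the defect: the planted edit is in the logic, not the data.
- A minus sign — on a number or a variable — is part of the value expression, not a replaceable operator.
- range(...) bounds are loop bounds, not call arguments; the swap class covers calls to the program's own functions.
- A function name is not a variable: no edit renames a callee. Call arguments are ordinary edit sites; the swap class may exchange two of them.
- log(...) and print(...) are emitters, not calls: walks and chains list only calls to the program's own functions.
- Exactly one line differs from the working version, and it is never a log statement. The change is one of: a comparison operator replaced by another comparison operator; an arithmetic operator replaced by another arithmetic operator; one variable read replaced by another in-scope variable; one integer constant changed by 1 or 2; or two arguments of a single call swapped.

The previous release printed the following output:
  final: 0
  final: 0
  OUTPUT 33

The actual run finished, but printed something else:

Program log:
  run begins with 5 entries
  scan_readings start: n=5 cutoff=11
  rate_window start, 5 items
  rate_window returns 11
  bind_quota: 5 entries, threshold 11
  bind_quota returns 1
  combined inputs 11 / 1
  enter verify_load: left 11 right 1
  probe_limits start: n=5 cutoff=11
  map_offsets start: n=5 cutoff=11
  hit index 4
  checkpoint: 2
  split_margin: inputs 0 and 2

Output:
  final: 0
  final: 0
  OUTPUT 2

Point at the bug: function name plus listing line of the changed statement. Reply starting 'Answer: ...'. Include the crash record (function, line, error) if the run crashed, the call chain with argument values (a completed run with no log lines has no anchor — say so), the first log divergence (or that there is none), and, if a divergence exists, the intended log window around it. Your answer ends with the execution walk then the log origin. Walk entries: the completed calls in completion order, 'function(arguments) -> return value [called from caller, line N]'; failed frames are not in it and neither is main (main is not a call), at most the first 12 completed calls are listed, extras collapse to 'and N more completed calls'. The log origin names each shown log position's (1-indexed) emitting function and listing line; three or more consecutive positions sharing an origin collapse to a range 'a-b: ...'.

Answer: the defect is in probe_limits at line 43.
The tell: Everything matches until log position 12, which reads 'checkpoint: 2' in place of 'checkpoint: 33'.
Call chain: main -> split_margin(0, 2) (called at line 58).
First divergence: position 12 — the shown line 'checkpoint: 2' should read 'checkpoint: 33'.
Intended log window:
  10: map_offsets start: n=5 cutoff=11
  11: hit index 4
  12: checkpoint: 33
  13: split_margin: inputs 0 and 33
Execution walk:
  rate_window([1, 4, 1, 9, 11]) -> 11  [called from scan_readings, line 27]
  bind_quota([1, 4, 1, 9, 11], 11) -> 1  [called from scan_readings, line 28]
  verify_load(11, 1) -> 0  [called from scan_readings, line 30]
  scan_readings([1, 4, 1, 9, 11], 11) -> 0  [called from main, line 55]
  map_offsets([1, 4, 1, 9, 11], 11) -> 4  [called from probe_limits, line 40]
  probe_limits([1, 4, 1, 9, 11], 11) -> 2  [called from main, line 56]
  split_margin(0, 2) -> 0  [called from main, line 58]
Log line origins:
  1: from main, line 54
  2: from scan_readings, line 26
  3: from rate_window, line 2
  4: from rate_window, line 7
  5: from bind_quota, line 11
  6: from bind_quota, line 16
  7: from scan_readings, line 29
  8: from verify_load, line 20
  9: from probe_limits, line 39
  10: from map_offsets, line 33
  11: from probe_limits, line 41
  12: from main, line 57
  13: from split_margin, line 46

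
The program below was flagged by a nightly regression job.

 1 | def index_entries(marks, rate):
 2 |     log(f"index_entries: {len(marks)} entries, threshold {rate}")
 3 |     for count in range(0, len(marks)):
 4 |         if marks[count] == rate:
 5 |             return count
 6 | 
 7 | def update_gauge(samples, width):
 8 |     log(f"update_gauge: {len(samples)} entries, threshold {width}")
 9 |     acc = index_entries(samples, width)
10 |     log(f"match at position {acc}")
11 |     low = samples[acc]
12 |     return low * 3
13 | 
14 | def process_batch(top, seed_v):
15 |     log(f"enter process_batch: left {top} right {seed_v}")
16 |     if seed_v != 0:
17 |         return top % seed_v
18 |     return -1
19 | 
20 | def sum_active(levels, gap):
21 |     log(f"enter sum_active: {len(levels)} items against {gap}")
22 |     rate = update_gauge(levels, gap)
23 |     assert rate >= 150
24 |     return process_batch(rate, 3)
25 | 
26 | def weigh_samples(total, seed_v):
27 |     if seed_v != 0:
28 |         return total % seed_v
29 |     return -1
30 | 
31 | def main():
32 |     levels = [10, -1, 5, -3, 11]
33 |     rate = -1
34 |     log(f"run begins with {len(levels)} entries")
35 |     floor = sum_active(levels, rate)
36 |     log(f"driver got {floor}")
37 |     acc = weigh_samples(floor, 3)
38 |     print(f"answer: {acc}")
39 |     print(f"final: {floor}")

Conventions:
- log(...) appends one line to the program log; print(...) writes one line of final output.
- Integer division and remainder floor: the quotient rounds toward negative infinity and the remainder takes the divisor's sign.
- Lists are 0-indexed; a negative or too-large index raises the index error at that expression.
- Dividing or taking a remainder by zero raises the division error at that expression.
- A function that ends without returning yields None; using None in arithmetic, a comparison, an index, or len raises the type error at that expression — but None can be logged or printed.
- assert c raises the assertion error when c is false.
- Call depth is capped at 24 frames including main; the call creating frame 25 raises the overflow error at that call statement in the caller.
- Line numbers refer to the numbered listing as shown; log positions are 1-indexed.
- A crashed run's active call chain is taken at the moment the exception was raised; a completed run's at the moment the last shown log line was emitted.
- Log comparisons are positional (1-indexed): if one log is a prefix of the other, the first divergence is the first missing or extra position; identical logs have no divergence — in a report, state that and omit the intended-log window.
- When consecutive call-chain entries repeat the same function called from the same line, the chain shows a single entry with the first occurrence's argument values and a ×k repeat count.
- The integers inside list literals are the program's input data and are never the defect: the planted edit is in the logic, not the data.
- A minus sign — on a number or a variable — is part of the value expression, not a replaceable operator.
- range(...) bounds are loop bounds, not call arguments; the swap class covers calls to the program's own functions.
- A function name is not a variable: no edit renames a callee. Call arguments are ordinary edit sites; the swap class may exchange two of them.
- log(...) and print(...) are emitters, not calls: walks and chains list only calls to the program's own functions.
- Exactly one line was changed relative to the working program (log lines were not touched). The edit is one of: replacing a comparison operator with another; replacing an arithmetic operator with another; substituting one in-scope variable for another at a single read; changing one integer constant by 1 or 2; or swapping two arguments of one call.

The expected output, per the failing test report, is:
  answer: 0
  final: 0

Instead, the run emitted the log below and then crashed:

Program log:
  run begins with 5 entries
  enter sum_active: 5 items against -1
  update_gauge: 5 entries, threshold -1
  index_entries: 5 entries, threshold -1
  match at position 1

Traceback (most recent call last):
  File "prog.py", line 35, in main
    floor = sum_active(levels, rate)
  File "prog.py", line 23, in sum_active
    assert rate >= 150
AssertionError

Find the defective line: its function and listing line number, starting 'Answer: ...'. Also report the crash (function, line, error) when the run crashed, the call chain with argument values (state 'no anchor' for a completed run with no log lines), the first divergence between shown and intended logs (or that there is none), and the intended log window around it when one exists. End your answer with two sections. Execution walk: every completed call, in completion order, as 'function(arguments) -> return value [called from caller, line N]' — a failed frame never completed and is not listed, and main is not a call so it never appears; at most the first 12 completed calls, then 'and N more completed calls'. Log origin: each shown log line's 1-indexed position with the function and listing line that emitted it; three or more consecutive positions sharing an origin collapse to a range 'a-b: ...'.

Answer: the defect is in sum_active at line 23.
Core observation: A complete run would log 'enter process_batch: left -3 right 3' next, but this one stopped at 5 lines.
Crash: sum_active, line 23, AssertionError.
Call chain: main -> sum_active([10, -1, 5, -3, 11], -1) (called at line 35).
First divergence: position 6 — after 5 matching lines the faulty run goes silent; intended next line 'enter process_batch: left -3 right 3'.
Intended log window:
  4: index_entries: 5 entries, threshold -1
  5: match at position 1
  6: enter process_batch: left -3 right 3
  7: driver got 0
Execution walk:
  index_entries([10, -1, 5, -3, 11], -1) -> 1  [called from update_gauge, line 9]
  update_gauge([10, -1, 5, -3, 11], -1) -> -3  [called from sum_active, line 22]
Log line origins:
  1: emitted by main (line 34)
  2: emitted by sum_active (line 21)
  3: emitted by update_gauge (line 8)
  4: emitted by index_entries (line 2)
  5: emitted by update_gauge (line 10)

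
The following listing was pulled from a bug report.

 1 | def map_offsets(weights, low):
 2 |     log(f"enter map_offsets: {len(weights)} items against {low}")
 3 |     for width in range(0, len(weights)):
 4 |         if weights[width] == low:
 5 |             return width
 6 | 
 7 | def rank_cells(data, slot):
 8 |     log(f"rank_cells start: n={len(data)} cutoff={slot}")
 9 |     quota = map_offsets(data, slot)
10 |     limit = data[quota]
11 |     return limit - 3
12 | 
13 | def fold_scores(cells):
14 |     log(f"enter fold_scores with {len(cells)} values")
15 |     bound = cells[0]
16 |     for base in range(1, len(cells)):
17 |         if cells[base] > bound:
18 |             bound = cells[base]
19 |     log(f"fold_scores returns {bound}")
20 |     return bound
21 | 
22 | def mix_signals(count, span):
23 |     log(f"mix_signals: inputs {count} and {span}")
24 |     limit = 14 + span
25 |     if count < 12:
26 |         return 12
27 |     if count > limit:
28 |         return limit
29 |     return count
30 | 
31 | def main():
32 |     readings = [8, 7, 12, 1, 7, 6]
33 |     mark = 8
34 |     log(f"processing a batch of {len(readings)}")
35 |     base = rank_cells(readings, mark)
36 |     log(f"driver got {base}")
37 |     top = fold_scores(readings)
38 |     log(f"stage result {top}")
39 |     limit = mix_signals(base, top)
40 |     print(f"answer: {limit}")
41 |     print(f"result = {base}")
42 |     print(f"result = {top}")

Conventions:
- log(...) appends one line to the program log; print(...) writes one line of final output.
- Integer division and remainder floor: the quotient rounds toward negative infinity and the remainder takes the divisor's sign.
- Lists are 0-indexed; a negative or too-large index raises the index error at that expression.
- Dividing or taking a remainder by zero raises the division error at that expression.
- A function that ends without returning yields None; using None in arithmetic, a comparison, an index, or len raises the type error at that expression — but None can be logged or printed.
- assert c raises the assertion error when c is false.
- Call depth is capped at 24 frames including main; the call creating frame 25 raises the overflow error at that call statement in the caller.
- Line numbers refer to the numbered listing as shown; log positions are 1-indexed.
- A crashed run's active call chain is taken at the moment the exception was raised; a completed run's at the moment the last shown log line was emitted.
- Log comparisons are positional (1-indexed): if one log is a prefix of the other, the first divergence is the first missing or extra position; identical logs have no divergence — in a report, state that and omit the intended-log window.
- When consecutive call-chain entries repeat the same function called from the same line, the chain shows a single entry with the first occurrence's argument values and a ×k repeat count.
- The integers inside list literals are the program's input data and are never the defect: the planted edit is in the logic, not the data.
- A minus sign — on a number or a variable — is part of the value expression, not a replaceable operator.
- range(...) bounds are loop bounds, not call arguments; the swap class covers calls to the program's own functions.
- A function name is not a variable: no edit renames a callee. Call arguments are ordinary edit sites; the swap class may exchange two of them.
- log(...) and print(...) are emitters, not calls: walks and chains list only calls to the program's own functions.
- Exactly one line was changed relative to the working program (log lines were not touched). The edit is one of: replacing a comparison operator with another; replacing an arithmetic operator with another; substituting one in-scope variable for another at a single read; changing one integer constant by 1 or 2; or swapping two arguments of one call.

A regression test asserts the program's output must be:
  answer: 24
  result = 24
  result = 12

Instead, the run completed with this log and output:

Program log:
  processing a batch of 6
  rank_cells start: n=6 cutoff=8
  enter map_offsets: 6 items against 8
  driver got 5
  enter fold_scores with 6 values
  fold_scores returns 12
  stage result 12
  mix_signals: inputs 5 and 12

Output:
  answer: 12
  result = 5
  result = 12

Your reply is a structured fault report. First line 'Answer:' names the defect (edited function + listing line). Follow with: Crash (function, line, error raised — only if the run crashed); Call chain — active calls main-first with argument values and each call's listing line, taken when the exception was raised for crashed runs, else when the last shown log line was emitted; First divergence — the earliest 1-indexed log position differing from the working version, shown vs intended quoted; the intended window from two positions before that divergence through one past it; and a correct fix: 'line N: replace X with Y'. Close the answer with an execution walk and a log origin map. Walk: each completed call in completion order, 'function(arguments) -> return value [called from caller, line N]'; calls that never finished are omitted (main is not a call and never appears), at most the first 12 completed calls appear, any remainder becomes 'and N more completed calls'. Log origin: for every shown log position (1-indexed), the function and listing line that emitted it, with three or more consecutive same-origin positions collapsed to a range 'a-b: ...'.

Answer: the defect is in rank_cells at line 11.
Core observation: The log first diverges at position 4: the faulty run prints 'driver got 5' where the working version prints 'driver got 24'.
Call chain: main -> mix_signals(5, 12) (called at line 39).
First divergence: position 4 — the shown line 'driver got 5' should read 'driver got 24'.
Intended log window:
  2: rank_cells start: n=6 cutoff=8
  3: enter map_offsets: 6 items against 8
  4: driver got 24
  5: enter fold_scores with 6 values
Execution walk:
  map_offsets([8, 7, 12, 1, 7, 6], 8) -> 0  [called from rank_cells, line 9]
  rank_cells([8, 7, 12, 1, 7, 6], 8) -> 5  [called from main, line 35]
  fold_scores([8, 7, 12, 1, 7, 6]) -> 12  [called from main, line 37]
  mix_signals(5, 12) -> 12  [called from main, line 39]
Origin of each log line:
  1 — main, line 34
  2 — rank_cells, line 8
  3 — map_offsets, line 2
  4 — main, line 36
  5 — fold_scores, line 14
  6 — fold_scores, line 19
  7 — main, line 38
  8 — mix_signals, line 23
A correct fix: line 11: replace `-` with `*`.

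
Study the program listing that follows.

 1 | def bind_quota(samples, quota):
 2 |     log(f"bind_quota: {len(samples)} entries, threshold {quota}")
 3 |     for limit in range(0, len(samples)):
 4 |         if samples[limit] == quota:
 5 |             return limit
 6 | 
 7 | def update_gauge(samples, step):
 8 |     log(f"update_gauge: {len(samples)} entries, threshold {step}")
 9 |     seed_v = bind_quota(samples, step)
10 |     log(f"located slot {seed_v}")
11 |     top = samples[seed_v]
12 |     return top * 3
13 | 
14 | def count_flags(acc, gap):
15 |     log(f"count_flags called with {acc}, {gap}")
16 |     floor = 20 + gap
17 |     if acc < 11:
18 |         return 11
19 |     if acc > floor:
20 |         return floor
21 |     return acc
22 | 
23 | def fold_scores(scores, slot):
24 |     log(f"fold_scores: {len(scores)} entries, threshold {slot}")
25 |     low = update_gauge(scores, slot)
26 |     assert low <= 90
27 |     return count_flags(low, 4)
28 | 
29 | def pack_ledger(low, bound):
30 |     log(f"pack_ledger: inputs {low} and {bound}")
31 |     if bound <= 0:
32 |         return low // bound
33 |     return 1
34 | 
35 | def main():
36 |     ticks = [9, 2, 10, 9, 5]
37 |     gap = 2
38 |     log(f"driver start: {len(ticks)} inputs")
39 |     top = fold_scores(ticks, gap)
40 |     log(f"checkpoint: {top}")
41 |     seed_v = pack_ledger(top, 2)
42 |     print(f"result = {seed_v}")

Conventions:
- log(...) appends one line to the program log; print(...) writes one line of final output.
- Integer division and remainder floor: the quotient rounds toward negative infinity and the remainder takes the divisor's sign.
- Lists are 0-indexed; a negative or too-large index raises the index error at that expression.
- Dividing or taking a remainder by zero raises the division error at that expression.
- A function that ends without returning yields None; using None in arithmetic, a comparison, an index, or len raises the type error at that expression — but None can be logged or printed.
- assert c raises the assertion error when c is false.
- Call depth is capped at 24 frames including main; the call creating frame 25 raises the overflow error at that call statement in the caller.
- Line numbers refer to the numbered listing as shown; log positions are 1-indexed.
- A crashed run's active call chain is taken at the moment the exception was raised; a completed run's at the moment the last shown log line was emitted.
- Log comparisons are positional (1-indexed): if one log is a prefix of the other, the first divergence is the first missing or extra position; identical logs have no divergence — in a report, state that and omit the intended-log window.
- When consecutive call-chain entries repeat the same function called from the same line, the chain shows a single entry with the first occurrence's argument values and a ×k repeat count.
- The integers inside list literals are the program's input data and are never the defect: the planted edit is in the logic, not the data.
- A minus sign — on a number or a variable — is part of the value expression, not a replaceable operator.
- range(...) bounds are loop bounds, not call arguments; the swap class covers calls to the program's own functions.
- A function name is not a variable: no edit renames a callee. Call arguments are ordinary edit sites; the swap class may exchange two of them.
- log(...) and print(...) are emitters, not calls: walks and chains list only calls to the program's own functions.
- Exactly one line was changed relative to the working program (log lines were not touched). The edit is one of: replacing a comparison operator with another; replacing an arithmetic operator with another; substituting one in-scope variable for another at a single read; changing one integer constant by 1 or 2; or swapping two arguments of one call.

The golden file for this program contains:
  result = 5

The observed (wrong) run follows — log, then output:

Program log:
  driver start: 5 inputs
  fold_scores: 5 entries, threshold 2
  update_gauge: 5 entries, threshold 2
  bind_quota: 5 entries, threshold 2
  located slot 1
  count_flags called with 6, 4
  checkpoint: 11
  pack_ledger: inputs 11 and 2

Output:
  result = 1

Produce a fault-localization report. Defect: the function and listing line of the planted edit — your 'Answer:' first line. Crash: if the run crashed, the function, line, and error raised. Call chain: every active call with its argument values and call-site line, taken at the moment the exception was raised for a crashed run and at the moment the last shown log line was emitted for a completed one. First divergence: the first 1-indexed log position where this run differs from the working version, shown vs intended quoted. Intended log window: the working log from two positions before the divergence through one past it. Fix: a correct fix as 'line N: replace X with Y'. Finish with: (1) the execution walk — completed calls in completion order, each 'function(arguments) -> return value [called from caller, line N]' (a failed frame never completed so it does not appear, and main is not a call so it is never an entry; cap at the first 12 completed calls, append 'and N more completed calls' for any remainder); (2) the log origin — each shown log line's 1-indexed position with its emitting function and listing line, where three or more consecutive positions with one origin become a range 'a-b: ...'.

Answer: the defect is in pack_ledger at line 31.
Core observation: No log line changed; the fault shows up purely in the output.
Call chain: main -> pack_ledger(11, 2) (called at line 41).
First divergence: there is none — every log position agrees.
Execution walk:
  bind_quota([9, 2, 10, 9, 5], 2) -> 1  [called from update_gauge, line 9]
  update_gauge([9, 2, 10, 9, 5], 2) -> 6  [called from fold_scores, line 25]
  count_flags(6, 4) -> 11  [called from fold_scores, line 27]
  fold_scores([9, 2, 10, 9, 5], 2) -> 11  [called from main, line 39]
  pack_ledger(11, 2) -> 1  [called from main, line 41]
Log line origins:
  1: from main, line 38
  2: from fold_scores, line 24
  3: from update_gauge, line 8
  4: from bind_quota, line 2
  5: from update_gauge, line 10
  6: from count_flags, line 15
  7: from main, line 40
  8: from pack_ledger, line 30
A correct fix: line 31: replace `<=` with `!=`.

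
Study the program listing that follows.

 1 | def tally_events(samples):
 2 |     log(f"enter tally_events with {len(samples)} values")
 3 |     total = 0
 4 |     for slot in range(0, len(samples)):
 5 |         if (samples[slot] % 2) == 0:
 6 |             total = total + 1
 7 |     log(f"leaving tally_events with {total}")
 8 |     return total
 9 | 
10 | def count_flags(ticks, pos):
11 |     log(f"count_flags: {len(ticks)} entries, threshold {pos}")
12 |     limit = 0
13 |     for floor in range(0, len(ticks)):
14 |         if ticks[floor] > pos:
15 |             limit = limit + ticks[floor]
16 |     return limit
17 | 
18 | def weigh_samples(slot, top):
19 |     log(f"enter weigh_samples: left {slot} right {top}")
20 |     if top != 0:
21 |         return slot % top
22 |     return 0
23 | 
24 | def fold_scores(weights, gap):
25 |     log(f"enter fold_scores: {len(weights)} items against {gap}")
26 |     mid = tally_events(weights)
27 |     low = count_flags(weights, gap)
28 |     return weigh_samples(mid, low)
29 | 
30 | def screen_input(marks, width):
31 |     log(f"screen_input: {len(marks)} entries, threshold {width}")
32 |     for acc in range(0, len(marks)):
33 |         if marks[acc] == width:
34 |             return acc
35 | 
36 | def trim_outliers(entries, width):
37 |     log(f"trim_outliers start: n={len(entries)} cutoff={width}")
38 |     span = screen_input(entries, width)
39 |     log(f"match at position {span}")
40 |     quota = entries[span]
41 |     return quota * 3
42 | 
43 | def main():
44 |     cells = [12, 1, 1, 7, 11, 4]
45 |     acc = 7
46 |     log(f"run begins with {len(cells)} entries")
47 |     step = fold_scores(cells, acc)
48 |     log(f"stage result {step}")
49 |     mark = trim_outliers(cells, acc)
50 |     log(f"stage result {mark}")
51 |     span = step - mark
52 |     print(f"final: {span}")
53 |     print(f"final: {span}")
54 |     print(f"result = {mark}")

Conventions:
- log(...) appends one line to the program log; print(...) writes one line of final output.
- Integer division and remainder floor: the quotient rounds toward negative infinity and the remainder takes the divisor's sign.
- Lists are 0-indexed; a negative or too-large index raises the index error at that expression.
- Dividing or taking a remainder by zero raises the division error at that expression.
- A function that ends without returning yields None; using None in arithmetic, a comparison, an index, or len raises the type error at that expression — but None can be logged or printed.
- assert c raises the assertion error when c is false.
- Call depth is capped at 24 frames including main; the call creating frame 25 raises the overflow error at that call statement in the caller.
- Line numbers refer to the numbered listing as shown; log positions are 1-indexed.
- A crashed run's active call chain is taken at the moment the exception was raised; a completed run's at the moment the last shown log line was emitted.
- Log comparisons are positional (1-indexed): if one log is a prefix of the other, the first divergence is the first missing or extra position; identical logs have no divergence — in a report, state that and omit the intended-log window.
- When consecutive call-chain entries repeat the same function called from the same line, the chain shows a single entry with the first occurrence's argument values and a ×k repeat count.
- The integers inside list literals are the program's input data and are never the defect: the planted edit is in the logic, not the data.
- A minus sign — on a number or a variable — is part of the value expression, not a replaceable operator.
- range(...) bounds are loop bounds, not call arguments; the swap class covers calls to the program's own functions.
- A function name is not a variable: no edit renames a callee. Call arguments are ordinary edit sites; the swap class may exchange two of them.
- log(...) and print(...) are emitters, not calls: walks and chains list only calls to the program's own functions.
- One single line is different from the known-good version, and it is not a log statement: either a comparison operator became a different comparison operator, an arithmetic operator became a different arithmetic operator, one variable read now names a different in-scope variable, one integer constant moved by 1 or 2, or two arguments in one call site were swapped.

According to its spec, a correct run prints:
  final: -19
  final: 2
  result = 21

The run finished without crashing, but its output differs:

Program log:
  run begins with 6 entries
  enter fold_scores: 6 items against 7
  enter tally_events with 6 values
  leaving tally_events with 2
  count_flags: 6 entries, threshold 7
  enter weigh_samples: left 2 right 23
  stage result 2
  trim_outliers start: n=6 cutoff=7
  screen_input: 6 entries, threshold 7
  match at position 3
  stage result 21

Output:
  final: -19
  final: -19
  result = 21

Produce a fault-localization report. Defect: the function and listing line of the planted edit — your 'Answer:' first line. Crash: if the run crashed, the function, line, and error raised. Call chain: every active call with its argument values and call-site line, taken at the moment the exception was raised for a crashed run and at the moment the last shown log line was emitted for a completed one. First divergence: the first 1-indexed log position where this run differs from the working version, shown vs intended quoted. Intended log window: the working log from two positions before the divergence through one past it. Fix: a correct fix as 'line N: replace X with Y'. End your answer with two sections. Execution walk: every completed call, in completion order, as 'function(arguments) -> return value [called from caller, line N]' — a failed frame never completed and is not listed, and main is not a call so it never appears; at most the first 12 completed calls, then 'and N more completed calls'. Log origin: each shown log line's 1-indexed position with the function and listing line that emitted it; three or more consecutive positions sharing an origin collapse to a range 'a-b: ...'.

Answer: the defect is in main at line 53.
The tell: The logs agree in full; only the final output differs.
Call chain: main.
First divergence: none — the logs agree in full.
Execution walk:
  tally_events([12, 1, 1, 7, 11, 4]) -> 2  [called from fold_scores, line 26]
  count_flags([12, 1, 1, 7, 11, 4], 7) -> 23  [called from fold_scores, line 27]
  weigh_samples(2, 23) -> 2  [called from fold_scores, line 28]
  fold_scores([12, 1, 1, 7, 11, 4], 7) -> 2  [called from main, line 47]
  screen_input([12, 1, 1, 7, 11, 4], 7) -> 3  [called from trim_outliers, line 38]
  trim_outliers([12, 1, 1, 7, 11, 4], 7) -> 21  [called from main, line 49]
Log origins:
  1 — main, line 46
  2 — fold_scores, line 25
  3 — tally_events, line 2
  4 — tally_events, line 7
  5 — count_flags, line 11
  6 — weigh_samples, line 19
  7 — main, line 48
  8 — trim_outliers, line 37
  9 — screen_input, line 31
  10 — trim_outliers, line 39
  11 — main, line 50
A correct fix: line 53: replace `span` with `step`.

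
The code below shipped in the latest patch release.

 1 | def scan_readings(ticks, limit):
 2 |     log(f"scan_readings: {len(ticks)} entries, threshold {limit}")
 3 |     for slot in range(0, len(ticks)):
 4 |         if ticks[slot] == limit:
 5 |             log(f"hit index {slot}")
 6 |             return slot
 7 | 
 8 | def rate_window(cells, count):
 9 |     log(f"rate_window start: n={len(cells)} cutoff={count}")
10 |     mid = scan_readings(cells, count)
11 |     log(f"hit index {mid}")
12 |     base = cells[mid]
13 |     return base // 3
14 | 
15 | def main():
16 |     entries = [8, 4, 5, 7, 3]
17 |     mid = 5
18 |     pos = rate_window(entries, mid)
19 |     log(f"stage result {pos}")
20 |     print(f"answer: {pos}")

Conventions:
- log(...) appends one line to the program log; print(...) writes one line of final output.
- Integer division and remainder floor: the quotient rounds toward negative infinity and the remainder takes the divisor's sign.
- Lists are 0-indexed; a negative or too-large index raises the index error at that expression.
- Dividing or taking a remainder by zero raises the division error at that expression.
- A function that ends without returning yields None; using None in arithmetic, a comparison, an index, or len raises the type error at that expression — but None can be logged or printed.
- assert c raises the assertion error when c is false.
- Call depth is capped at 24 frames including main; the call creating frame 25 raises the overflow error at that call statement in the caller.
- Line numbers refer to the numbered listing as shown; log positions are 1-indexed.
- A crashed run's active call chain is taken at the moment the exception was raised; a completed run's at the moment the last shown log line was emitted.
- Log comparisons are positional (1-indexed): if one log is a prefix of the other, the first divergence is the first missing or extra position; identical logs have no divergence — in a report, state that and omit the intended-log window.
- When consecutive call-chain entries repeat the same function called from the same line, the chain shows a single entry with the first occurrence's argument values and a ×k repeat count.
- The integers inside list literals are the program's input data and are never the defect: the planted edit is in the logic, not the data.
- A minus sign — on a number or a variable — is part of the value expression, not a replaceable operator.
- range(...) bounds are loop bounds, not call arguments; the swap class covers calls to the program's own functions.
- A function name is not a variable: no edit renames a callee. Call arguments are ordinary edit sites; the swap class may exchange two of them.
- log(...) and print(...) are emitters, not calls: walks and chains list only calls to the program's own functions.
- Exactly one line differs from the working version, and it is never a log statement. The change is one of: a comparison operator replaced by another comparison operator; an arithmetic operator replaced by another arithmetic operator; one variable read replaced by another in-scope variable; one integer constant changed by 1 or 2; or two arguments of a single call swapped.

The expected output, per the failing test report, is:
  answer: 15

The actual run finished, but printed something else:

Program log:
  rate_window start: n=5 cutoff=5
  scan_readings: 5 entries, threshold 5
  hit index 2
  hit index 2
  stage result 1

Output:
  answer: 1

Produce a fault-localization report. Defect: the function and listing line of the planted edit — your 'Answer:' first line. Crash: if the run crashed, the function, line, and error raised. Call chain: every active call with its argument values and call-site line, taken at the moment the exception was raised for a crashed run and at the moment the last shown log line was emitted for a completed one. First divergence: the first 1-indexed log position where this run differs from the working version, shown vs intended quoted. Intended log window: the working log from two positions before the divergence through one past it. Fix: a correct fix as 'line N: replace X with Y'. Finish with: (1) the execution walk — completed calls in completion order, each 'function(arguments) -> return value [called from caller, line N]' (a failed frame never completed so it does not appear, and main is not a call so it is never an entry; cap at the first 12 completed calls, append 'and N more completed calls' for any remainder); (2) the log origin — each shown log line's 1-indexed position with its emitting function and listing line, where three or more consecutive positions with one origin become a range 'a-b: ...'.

Answer: the defect is in rate_window at line 13.
The tell: Log line 5 is where behavior first shows: 'stage result 1' appears instead of 'stage result 15'.
Call chain: main.
First divergence: position 5 — shown 'stage result 1', intended 'stage result 15'.
Intended log window:
  3: hit index 2
  4: hit index 2
  5: stage result 15
Execution walk:
  scan_readings([8, 4, 5, 7, 3], 5) -> 2  [called from rate_window, line 10]
  rate_window([8, 4, 5, 7, 3], 5) -> 1  [called from main, line 18]
Log origins:
  1: logged in rate_window at line 9
  2: logged in scan_readings at line 2
  3: logged in scan_readings at line 5
  4: logged in rate_window at line 11
  5: logged in main at line 19
A correct fix: line 13: replace `//` with `*`.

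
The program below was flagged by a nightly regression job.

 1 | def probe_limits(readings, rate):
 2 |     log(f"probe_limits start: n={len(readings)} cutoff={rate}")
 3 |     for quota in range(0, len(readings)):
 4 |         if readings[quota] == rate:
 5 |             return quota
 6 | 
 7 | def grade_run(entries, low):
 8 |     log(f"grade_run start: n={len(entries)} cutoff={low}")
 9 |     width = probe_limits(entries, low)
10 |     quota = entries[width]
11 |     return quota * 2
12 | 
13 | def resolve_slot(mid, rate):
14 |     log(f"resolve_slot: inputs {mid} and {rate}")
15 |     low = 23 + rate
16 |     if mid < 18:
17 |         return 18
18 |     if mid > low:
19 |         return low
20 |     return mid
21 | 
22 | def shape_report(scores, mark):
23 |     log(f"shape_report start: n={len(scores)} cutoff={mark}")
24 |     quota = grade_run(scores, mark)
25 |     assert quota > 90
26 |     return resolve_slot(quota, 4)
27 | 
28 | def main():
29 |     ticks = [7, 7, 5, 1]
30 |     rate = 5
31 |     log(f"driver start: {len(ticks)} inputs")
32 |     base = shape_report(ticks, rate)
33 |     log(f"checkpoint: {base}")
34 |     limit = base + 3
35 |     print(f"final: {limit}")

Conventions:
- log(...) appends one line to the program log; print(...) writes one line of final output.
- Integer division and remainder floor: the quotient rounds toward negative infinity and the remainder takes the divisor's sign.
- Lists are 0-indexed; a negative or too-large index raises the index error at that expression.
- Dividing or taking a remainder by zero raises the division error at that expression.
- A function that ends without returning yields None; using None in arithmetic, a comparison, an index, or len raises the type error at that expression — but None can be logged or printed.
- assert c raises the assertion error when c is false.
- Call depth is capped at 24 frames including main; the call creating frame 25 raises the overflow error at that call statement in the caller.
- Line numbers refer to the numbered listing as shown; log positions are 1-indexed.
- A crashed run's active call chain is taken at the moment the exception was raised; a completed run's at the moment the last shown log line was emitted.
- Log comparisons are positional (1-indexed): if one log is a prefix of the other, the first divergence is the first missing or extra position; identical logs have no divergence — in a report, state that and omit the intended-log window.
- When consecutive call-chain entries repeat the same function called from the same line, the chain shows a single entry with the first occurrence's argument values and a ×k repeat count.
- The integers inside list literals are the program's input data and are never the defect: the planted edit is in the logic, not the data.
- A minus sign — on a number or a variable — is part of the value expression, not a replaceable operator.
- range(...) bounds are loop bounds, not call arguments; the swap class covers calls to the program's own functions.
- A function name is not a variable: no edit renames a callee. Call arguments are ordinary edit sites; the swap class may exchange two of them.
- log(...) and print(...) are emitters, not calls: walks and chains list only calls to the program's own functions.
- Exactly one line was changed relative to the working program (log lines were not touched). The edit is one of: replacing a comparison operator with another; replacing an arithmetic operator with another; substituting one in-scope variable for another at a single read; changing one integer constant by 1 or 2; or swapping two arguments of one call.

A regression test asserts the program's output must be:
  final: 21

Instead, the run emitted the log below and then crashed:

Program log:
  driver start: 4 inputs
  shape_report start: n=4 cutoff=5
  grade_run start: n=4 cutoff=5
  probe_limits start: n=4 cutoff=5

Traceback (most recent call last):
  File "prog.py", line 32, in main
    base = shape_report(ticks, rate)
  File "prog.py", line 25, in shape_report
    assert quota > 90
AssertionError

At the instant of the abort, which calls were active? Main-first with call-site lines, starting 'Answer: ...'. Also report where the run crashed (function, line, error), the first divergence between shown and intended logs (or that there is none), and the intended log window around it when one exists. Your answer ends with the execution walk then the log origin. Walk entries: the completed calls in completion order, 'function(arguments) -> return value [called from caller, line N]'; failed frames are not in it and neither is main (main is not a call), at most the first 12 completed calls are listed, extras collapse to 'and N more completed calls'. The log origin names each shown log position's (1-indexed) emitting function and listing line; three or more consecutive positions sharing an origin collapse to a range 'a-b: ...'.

Answer: main -> shape_report (called at line 32).
Key observation: A complete run would log 'resolve_slot: inputs 10 and 4' next, but this one stopped at 4 lines.
Crash: shape_report, line 25, AssertionError.
First divergence: position 5 — the faulty run's log ends after 4 lines; the working version continues with 'resolve_slot: inputs 10 and 4'.
Intended log window:
  3: grade_run start: n=4 cutoff=5
  4: probe_limits start: n=4 cutoff=5
  5: resolve_slot: inputs 10 and 4
  6: checkpoint: 18
Execution walk:
  probe_limits([7, 7, 5, 1], 5) -> 2  [called from grade_run, line 9]
  grade_run([7, 7, 5, 1], 5) -> 10  [called from shape_report, line 24]
Log line origins:
  1: from main, line 31
  2: from shape_report, line 23
  3: from grade_run, line 8
  4: from probe_limits, line 2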